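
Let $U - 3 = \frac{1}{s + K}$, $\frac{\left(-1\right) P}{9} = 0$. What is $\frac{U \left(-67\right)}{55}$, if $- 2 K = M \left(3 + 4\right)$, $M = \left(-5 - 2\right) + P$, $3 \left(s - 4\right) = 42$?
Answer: $- \frac{17219}{4675} \approx -3.6832$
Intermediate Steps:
$s = 18$ ($s = 4 + \frac{1}{3} \cdot 42 = 4 + 14 = 18$)
$P = 0$ ($P = \left(-9\right) 0 = 0$)
$M = -7$ ($M = \left(-5 - 2\right) + 0 = -7 + 0 = -7$)
$K = \frac{49}{2}$ ($K = - \frac{\left(-7\right) \left(3 + 4\right)}{2} = - \frac{\left(-7\right) 7}{2} = \left(- \frac{1}{2}\right) \left(-49\right) = \frac{49}{2} \approx 24.5$)
$U = \frac{257}{85}$ ($U = 3 + \frac{1}{18 + \frac{49}{2}} = 3 + \frac{1}{\frac{85}{2}} = 3 + \frac{2}{85} = \frac{257}{85} \approx 3.0235$)
$\frac{U \left(-67\right)}{55} = \frac{\frac{257}{85} \left(-67\right)}{55} = \left(- \frac{17219}{85}\right) \frac{1}{55} = - \frac{17219}{4675}$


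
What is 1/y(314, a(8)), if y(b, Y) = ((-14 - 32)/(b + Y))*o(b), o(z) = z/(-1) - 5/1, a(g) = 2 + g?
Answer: 162/7337 ≈ 0.022080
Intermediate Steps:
o(z) = -5 - z (o(z) = z*(-1) - 5*1 = -z - 5 = -5 - z)
y(b, Y) = -46*(-5 - b)/(Y + b) (y(b, Y) = ((-14 - 32)/(b + Y))*(-5 - b) = (-46/(Y + b))*(-5 - b) = -46*(-5 - b)/(Y + b))
1/y(314, a(8)) = 1/(46*(5 + 314)/((2 + 8) + 314)) = 1/(46*319/(10 + 314)) = 1/(46*319/324) = 1/(46*(1/324)*319) = 1/(7337/162) = 162/7337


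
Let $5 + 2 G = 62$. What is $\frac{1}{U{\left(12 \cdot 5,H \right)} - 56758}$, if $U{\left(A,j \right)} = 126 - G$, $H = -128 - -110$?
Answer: $- \frac{2}{113321} \approx -1.7649 \cdot 10^{-5}$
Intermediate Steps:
$H = -18$ ($H = -128 + 110 = -18$)
$G = \frac{57}{2}$ ($G = - \frac{5}{2} + \frac{1}{2} \cdot 62 = - \frac{5}{2} + 31 = \frac{57}{2} \approx 28.5$)
$U{\left(A,j \right)} = \frac{195}{2}$ ($U{\left(A,j \right)} = 126 - \frac{57}{2} = \frac{195}{2}$)
$\frac{1}{U{\left(12 \cdot 5,H \right)} - 56758} = \frac{1}{\frac{195}{2} - 56758} = \frac{1}{- \frac{113321}{2}} = - \frac{2}{113321}$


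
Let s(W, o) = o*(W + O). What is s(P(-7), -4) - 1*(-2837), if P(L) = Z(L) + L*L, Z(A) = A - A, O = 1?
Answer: 2637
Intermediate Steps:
Z(A) = 0
P(L) = L² (P(L) = 0 + L*L = 0 + L² = L²)
s(W, o) = o*(1 + W) (s(W, o) = o*(W + 1) = o*(1 + W))
s(P(-7), -4) - 1*(-2837) = -4*(1 + (-7)²) - 1*(-2837) = -4*(1 + 49) + 2837 = -4*50 + 2837 = -200 + 2837 = 2637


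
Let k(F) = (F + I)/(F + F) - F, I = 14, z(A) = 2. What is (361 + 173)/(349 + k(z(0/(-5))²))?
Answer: 712/463 ≈ 1.5378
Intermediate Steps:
k(F) = -F + (14 + F)/(2*F) (k(F) = (F + 14)/(F + F) - F = (14 + F)/((2*F)) - F = (14 + F)*(1/(2*F)) - F = (14 + F)/(2*F) - F = -F + (14 + F)/(2*F))
(361 + 173)/(349 + k(z(0/(-5))²)) = (361 + 173)/(349 + (½ - 1*2² + 7/(2²))) = 534/(349 + (½ - 1*4 + 7/4)) = 534/(349 + (½ - 4 + 7*(¼))) = 534/(349 + (½ - 4 + 7/4)) = 534/(349 - 7/4) = 534/(1389/4) = 534*(4/1389) = 712/463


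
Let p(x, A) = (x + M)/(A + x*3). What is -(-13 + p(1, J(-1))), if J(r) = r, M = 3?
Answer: 11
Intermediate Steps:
p(x, A) = (3 + x)/(A + 3*x) (p(x, A) = (x + 3)/(A + x*3) = (3 + x)/(A + 3*x))
-(-13 + p(1, J(-1))) = -(-13 + (3 + 1)/(-1 + 3*1)) = -(-13 + 4/(-1 + 3)) = -(-13 + 4/2) = -(-13 + (1/2)*4) = -(-13 + 2) = -1*(-11) = 11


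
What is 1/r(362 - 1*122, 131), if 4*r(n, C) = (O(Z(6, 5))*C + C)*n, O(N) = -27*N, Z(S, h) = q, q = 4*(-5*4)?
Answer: 1/16985460 ≈ 5.8874e-8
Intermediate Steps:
q = -80 (q = 4*(-20) = -80)
Z(S, h) = -80
r(n, C) = 2161*C*n/4 (r(n, C) = (((-27*(-80))*C + C)*n)/4 = ((2160*C + C)*n)/4 = ((2161*C)*n)/4 = (2161*C*n)/4 = 2161*C*n/4)
1/r(362 - 1*122, 131) = 1/((2161/4)*131*(362 - 1*122)) = 1/((2161/4)*131*(362 - 122)) = 1/((2161/4)*131*240) = 1/16985460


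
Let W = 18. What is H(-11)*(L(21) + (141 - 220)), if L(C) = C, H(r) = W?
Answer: -1044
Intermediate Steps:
H(r) = 18
H(-11)*(L(21) + (141 - 220)) = 18*(21 + (141 - 220)) = 18*(21 - 79) = 18*(-58) = -1044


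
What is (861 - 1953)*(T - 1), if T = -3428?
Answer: 3744468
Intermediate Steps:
(861 - 1953)*(T - 1) = (861 - 1953)*(-3428 - 1) = -1092*(-3429) = 3744468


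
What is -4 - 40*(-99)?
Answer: 3956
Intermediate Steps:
-4 - 40*(-99) = -4 + 3960 = 3956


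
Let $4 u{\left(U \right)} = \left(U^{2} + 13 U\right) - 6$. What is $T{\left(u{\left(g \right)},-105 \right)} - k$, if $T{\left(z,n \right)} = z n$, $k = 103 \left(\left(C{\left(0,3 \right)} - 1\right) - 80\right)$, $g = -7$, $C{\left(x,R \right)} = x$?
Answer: $9603$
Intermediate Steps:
$u{\left(U \right)} = - \frac{3}{2} + \frac{U^{2}}{4} + \frac{13 U}{4}$ ($u{\left(U \right)} = \frac{\left(U^{2} + 13 U\right) - 6}{4} = \frac{-6 + U^{2} + 13 U}{4} = - \frac{3}{2} + \frac{U^{2}}{4} + \frac{13 U}{4}$)
$k = -8343$ ($k = 103 \left(\left(0 - 1\right) - 80\right) = 103 \left(-1 - 80\right) = 103 \left(-81\right) = -8343$)
$T{\left(z,n \right)} = n z$
$T{\left(u{\left(g \right)},-105 \right)} - k = - 105 \left(- \frac{3}{2} + \frac{\left(-7\right)^{2}}{4} + \frac{13}{4} \left(-7\right)\right) - -8343 = - 105 \left(- \frac{3}{2} + \frac{1}{4} \cdot 49 - \frac{91}{4}\right) + 8343 = - 105 \left(- \frac{3}{2} + \frac{49}{4} - \frac{91}{4}\right) + 8343 = \left(-105\right) \left(-12\right) + 8343 = 1260 + 8343 = 9603$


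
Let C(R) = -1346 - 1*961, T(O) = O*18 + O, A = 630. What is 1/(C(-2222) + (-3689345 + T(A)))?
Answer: -1/3679682 ≈ -2.7176e-7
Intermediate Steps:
T(O) = 19*O (T(O) = 18*O + O = 19*O)
C(R) = -2307 (C(R) = -1346 - 961 = -2307)
1/(C(-2222) + (-3689345 + T(A))) = 1/(-2307 + (-3689345 + 19*630)) = 1/(-2307 + (-3689345 + 11970)) = 1/(-2307 - 3677375) = 1/(-3679682) = -1/3679682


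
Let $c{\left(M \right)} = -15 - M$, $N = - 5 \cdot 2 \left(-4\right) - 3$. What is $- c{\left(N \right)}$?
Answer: $52$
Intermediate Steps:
$N = 37$ ($N = \left(-5\right) \left(-8\right) - 3 = 40 - 3 = 37$)
$- c{\left(N \right)} = - (-15 - 37) = \left(-1\right) \left(-52\right) = 52$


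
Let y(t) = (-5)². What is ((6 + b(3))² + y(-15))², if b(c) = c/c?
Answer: 5476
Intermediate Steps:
b(c) = 1
y(t) = 25
((6 + b(3))² + y(-15))² = ((6 + 1)² + 25)² = (7² + 25)² = (49 + 25)² = 74² = 5476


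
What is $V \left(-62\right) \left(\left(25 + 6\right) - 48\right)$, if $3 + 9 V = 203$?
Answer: $\frac{210800}{9} \approx 23422.0$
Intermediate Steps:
$V = \frac{200}{9}$ ($V = - \frac{1}{3} + \frac{1}{9} \cdot 203 = - \frac{1}{3} + \frac{203}{9} = \frac{200}{9} \approx 22.222$)
$V \left(-62\right) \left(\left(25 + 6\right) - 48\right) = \frac{200}{9} \left(-62\right) \left(\left(25 + 6\right) - 48\right) = - \frac{12400 \left(31 - 48\right)}{9} = \left(- \frac{12400}{9}\right) \left(-17\right) = \frac{210800}{9}$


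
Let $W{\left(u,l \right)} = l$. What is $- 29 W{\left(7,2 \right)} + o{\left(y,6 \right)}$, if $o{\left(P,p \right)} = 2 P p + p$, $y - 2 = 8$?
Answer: $68$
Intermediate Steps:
$y = 10$ ($y = 2 + 8 = 10$)
$o{\left(P,p \right)} = p + 2 P p$ ($o{\left(P,p \right)} = 2 P p + p = p + 2 P p$)
$- 29 W{\left(7,2 \right)} + o{\left(y,6 \right)} = \left(-29\right) 2 + 6 \left(1 + 2 \cdot 10\right) = -58 + 6 \left(1 + 20\right) = -58 + 6 \cdot 21 = -58 + 126 = 68$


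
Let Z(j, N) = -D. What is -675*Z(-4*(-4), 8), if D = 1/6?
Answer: 225/2 ≈ 112.50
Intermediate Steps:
D = ⅙ ≈ 0.16667
Z(j, N) = -⅙ (Z(j, N) = -1*⅙ = -⅙)
-675*Z(-4*(-4), 8) = -675*(-⅙) = 225/2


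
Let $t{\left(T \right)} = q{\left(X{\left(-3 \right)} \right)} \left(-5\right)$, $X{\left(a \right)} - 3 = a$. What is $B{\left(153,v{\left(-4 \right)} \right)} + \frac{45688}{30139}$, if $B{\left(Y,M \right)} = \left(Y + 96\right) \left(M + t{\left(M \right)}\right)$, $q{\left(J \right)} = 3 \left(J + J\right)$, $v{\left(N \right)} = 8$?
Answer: $\frac{60082576}{30139} \approx 1993.5$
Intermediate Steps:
$X{\left(a \right)} = 3 + a$
$q{\left(J \right)} = 6 J$ ($q{\left(J \right)} = 3 \cdot 2 J = 6 J$)
$t{\left(T \right)} = 0$ ($t{\left(T \right)} = 6 \left(3 - 3\right) \left(-5\right) = 6 \cdot 0 \left(-5\right) = 0 \left(-5\right) = 0$)
$B{\left(Y,M \right)} = M \left(96 + Y\right)$ ($B{\left(Y,M \right)} = \left(Y + 96\right) \left(M + 0\right) = \left(96 + Y\right) M = M \left(96 + Y\right)$)
$B{\left(153,v{\left(-4 \right)} \right)} + \frac{45688}{30139} = 8 \left(96 + 153\right) + \frac{45688}{30139} = 8 \cdot 249 + 45688 \cdot \frac{1}{30139} = 1992 + \frac{45688}{30139} = \frac{60082576}{30139}$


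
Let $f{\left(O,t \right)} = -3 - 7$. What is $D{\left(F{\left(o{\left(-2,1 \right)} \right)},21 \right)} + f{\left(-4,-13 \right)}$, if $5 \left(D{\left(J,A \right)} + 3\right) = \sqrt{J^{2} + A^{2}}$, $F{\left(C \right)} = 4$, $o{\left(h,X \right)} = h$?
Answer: $-13 + \frac{\sqrt{457}}{5} \approx -8.7245$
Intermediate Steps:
$f{\left(O,t \right)} = -10$ ($f{\left(O,t \right)} = -3 - 7 = -10$)
$D{\left(J,A \right)} = -3 + \frac{\sqrt{A^{2} + J^{2}}}{5}$ ($D{\left(J,A \right)} = -3 + \frac{\sqrt{J^{2} + A^{2}}}{5} = -3 + \frac{\sqrt{A^{2} + J^{2}}}{5}$)
$D{\left(F{\left(o{\left(-2,1 \right)} \right)},21 \right)} + f{\left(-4,-13 \right)} = \left(-3 + \frac{\sqrt{21^{2} + 4^{2}}}{5}\right) - 10 = \left(-3 + \frac{\sqrt{441 + 16}}{5}\right) - 10 = \left(-3 + \frac{\sqrt{457}}{5}\right) - 10 = -13 + \frac{\sqrt{457}}{5}$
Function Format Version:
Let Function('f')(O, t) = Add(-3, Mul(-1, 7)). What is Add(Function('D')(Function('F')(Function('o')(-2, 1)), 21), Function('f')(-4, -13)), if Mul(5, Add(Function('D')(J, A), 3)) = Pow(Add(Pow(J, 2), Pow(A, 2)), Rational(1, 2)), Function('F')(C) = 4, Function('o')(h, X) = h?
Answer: Add(-13, Mul(Rational(1, 5), Pow(457, Rational(1, 2)))) ≈ -8.7245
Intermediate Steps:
Function('f')(O, t) = -10 (Function('f')(O, t) = Add(-3, -7) = -10)
Function('D')(J, A) = Add(-3, Mul(Rational(1, 5), Pow(Add(Pow(A, 2), Pow(J, 2)), Rational(1, 2)))) (Function('D')(J, A) = Add(-3, Mul(Rational(1, 5), Pow(Add(Pow(J, 2), Pow(A, 2)), Rational(1, 2)))) = Add(-3, Mul(Rational(1, 5), Pow(Add(Pow(A, 2), Pow(J, 2)), Rational(1, 2)))))
Add(Function('D')(Function('F')(Function('o')(-2, 1)), 21), Function('f')(-4, -13)) = Add(Add(-3, Mul(Rational(1, 5), Pow(Add(Pow(21, 2), Pow(4, 2)), Rational(1, 2)))), -10) = Add(Add(-3, Mul(Rational(1, 5), Pow(Add(441, 16), Rational(1, 2)))), -10) = Add(Add(-3, Mul(Rational(1, 5), Pow(457, Rational(1, 2)))), -10) = Add(-13, Mul(Rational(1, 5), Pow(457, Rational(1, 2))))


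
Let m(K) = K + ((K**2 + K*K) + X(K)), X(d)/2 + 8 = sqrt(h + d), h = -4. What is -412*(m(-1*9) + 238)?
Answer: -154500 - 824*I*sqrt(13) ≈ -1.545e+5 - 2971.0*I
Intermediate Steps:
X(d) = -16 + 2*sqrt(-4 + d)
m(K) = -16 + K + 2*K**2 + 2*sqrt(-4 + K) (m(K) = K + ((K**2 + K*K) + (-16 + 2*sqrt(-4 + K))) = K + ((K**2 + K**2) + (-16 + 2*sqrt(-4 + K))) = K + (2*K**2 + (-16 + 2*sqrt(-4 + K))) = K + (-16 + 2*K**2 + 2*sqrt(-4 + K)) = -16 + K + 2*K**2 + 2*sqrt(-4 + K))
-412*(m(-1*9) + 238) = -412*((-16 - 1*9 + 2*(-1*9)**2 + 2*sqrt(-4 - 1*9)) + 238) = -412*((-16 - 9 + 2*(-9)**2 + 2*sqrt(-4 - 9)) + 238) = -412*((-16 - 9 + 2*81 + 2*sqrt(-13)) + 238) = -412*((-16 - 9 + 162 + 2*(I*sqrt(13))) + 238) = -412*((-16 - 9 + 162 + 2*I*sqrt(13)) + 238) = -412*((137 + 2*I*sqrt(13)) + 238) = -412*(375 + 2*I*sqrt(13)) = -154500 - 824*I*sqrt(13)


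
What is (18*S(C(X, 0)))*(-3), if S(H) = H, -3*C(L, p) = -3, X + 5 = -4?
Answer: -54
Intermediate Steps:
X = -9 (X = -5 - 4 = -9)
C(L, p) = 1 (C(L, p) = -1/3*(-3) = 1)
(18*S(C(X, 0)))*(-3) = (18*1)*(-3) = 18*(-3) = -54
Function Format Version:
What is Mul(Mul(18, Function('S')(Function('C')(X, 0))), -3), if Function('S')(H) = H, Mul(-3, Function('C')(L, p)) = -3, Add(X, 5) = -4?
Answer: -54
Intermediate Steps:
X = -9 (X = Add(-5, -4) = -9)
Function('C')(L, p) = 1 (Function('C')(L, p) = Mul(Rational(-1, 3), -3) = 1)
Mul(Mul(18, Function('S')(Function('C')(X, 0))), -3) = Mul(Mul(18, 1), -3) = Mul(18, -3) = -54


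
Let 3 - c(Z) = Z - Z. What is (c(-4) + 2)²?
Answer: 25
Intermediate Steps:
c(Z) = 3 (c(Z) = 3 - (Z - Z) = 3 - 1*0 = 3 + 0 = 3)
(c(-4) + 2)² = (3 + 2)² = 5² = 25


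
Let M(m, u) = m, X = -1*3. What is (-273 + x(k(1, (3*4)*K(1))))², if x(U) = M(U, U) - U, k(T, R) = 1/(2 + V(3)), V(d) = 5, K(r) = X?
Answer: 74529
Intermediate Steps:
X = -3
K(r) = -3
k(T, R) = ⅐ (k(T, R) = 1/(2 + 5) = 1/7 = ⅐)
x(U) = 0 (x(U) = U - U = 0)
(-273 + x(k(1, (3*4)*K(1))))² = (-273 + 0)² = (-273)² = 74529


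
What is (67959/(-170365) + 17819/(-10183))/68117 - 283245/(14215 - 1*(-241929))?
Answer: -4781765068524588269/4324120433123188880 ≈ -1.1058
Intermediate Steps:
(67959/(-170365) + 17819/(-10183))/68117 - 283245/(14215 - 1*(-241929)) = (67959*(-1/170365) + 17819*(-1/10183))*(1/68117) - 283245/(14215 + 241929) = (-67959/170365 - 17819/10183)*(1/68117) - 283245/256144 = -3727760432/1734826795*1/68117 - 283245*1/256144 = -3727760432/118171196795015 - 283245/256144 = -4781765068524588269/4324120433123188880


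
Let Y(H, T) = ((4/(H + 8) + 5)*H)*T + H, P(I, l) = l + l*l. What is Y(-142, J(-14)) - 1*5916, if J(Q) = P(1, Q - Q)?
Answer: -6058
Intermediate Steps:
P(I, l) = l + l²
J(Q) = 0 (J(Q) = (Q - Q)*(1 + (Q - Q)) = 0*(1 + 0) = 0*1 = 0)
Y(H, T) = H + H*T*(5 + 4/(8 + H)) (Y(H, T) = ((4/(8 + H) + 5)*H)*T + H = ((5 + 4/(8 + H))*H)*T + H = (H*(5 + 4/(8 + H)))*T + H = H*T*(5 + 4/(8 + H)) + H = H + H*T*(5 + 4/(8 + H)))
Y(-142, J(-14)) - 1*5916 = -142*(8 - 142 + 44*0 + 5*(-142)*0)/(8 - 142) - 1*5916 = -142*(8 - 142 + 0 + 0)/(-134) - 5916 = -142*(-1/134)*(-134) - 5916 = -142 - 5916 = -6058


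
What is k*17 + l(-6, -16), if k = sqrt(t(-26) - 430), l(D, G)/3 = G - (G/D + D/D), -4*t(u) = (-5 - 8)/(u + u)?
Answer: -59 + 17*I*sqrt(6881)/4 ≈ -59.0 + 352.54*I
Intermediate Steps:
t(u) = 13/(8*u) (t(u) = -(-5 - 8)/(4*(u + u)) = -(-13)/(4*(2*u)) = -(-13)*1/(2*u)/4 = -(-13)/(8*u) = 13/(8*u))
l(D, G) = -3 + 3*G - 3*G/D (l(D, G) = 3*(G - (G/D + D/D)) = 3*(G - (G/D + 1)) = 3*(G - (1 + G/D)) = 3*(G + (-1 - G/D)) = 3*(-1 + G - G/D) = -3 + 3*G - 3*G/D)
k = I*sqrt(6881)/4 (k = sqrt((13/8)/(-26) - 430) = sqrt((13/8)*(-1/26) - 430) = sqrt(-1/16 - 430) = sqrt(-6881/16) = I*sqrt(6881)/4 ≈ 20.738*I)
k*17 + l(-6, -16) = (I*sqrt(6881)/4)*17 + (-3 + 3*(-16) - 3*(-16)/(-6)) = 17*I*sqrt(6881)/4 + (-3 - 48 - 3*(-16)*(-1/6)) = 17*I*sqrt(6881)/4 + (-3 - 48 - 8) = 17*I*sqrt(6881)/4 - 59 = -59 + 17*I*sqrt(6881)/4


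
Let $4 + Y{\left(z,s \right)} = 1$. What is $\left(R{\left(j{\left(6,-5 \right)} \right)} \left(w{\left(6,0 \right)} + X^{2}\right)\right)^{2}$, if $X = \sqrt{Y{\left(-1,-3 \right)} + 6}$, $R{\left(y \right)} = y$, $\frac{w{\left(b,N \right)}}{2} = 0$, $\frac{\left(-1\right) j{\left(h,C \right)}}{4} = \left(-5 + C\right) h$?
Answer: $518400$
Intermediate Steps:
$j{\left(h,C \right)} = - 4 h \left(-5 + C\right)$ ($j{\left(h,C \right)} = - 4 \left(-5 + C\right) h = - 4 h \left(-5 + C\right)$)
$w{\left(b,N \right)} = 0$ ($w{\left(b,N \right)} = 2 \cdot 0 = 0$)
$Y{\left(z,s \right)} = -3$ ($Y{\left(z,s \right)} = -4 + 1 = -3$)
$X = \sqrt{3}$ ($X = \sqrt{-3 + 6} = \sqrt{3} \approx 1.732$)
$\left(R{\left(j{\left(6,-5 \right)} \right)} \left(w{\left(6,0 \right)} + X^{2}\right)\right)^{2} = \left(4 \cdot 6 \left(5 - -5\right) \left(0 + \left(\sqrt{3}\right)^{2}\right)\right)^{2} = \left(4 \cdot 6 \left(5 + 5\right) \left(0 + 3\right)\right)^{2} = \left(4 \cdot 6 \cdot 10 \cdot 3\right)^{2} = \left(240 \cdot 3\right)^{2} = 720^{2} = 518400$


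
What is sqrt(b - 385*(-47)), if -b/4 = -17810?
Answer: sqrt(89335) ≈ 298.89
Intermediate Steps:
b = 71240 (b = -4*(-17810) = 71240)
sqrt(b - 385*(-47)) = sqrt(71240 - 385*(-47)) = sqrt(71240 + 18095) = sqrt(89335)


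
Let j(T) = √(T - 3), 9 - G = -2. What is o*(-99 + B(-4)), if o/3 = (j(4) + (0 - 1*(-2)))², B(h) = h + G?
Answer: -2484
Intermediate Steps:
G = 11 (G = 9 - 1*(-2) = 9 + 2 = 11)
B(h) = 11 + h (B(h) = h + 11 = 11 + h)
j(T) = √(-3 + T)
o = 27 (o = 3*(√(-3 + 4) + (0 - 1*(-2)))² = 3*(√1 + (0 + 2))² = 3*(1 + 2)² = 3*3² = 3*9 = 27)
o*(-99 + B(-4)) = 27*(-99 + (11 - 4)) = 27*(-99 + 7) = 27*(-92) = -2484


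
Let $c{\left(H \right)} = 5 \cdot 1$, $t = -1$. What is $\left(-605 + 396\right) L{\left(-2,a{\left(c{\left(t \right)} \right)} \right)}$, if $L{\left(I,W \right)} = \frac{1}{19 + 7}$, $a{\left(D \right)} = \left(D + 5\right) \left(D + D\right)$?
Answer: $- \frac{209}{26} \approx -8.0385$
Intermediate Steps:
$c{\left(H \right)} = 5$
$a{\left(D \right)} = 2 D \left(5 + D\right)$ ($a{\left(D \right)} = \left(5 + D\right) 2 D = 2 D \left(5 + D\right)$)
$L{\left(I,W \right)} = \frac{1}{26}$
$\left(-605 + 396\right) L{\left(-2,a{\left(c{\left(t \right)} \right)} \right)} = \left(-605 + 396\right) \frac{1}{26} = \left(-209\right) \frac{1}{26} = - \frac{209}{26}$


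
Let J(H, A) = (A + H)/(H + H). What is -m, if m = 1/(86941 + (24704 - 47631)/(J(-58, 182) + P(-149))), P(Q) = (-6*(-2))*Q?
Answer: -51883/4511424786 ≈ -1.1500e-5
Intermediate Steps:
P(Q) = 12*Q
J(H, A) = (A + H)/(2*H) (J(H, A) = (A + H)/((2*H)) = (A + H)*(1/(2*H)) = (A + H)/(2*H))
m = 51883/4511424786 (m = 1/(86941 + (24704 - 47631)/((1/2)*(182 - 58)/(-58) + 12*(-149))) = 1/(86941 - 22927/((1/2)*(-1/58)*124 - 1788)) = 1/(86941 - 22927/(-31/29 - 1788)) = 1/(86941 - 22927/(-51883/29)) = 1/(86941 - 22927*(-29/51883)) = 1/(86941 + 664883/51883) = 1/(4511424786/51883) = 51883/4511424786 ≈ 1.1500e-5)
-m = -1*51883/4511424786 = -51883/4511424786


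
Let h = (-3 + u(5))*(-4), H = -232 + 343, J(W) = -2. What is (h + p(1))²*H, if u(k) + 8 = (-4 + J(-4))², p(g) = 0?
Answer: 1110000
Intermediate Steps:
H = 111
u(k) = 28 (u(k) = -8 + (-4 - 2)² = -8 + (-6)² = -8 + 36 = 28)
h = -100 (h = (-3 + 28)*(-4) = 25*(-4) = -100)
(h + p(1))²*H = (-100 + 0)²*111 = (-100)²*111 = 10000*111 = 1110000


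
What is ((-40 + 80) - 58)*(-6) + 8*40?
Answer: 428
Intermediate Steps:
((-40 + 80) - 58)*(-6) + 8*40 = (40 - 58)*(-6) + 320 = -18*(-6) + 320 = 108 + 320 = 428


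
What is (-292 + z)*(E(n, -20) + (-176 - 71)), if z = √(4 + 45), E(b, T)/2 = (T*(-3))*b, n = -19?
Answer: 720195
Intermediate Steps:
E(b, T) = -6*T*b (E(b, T) = 2*((T*(-3))*b) = 2*((-3*T)*b) = 2*(-3*T*b) = -6*T*b)
z = 7 (z = √49 = 7)
(-292 + z)*(E(n, -20) + (-176 - 71)) = (-292 + 7)*(-6*(-20)*(-19) + (-176 - 71)) = -285*(-2280 - 247) = -285*(-2527) = 720195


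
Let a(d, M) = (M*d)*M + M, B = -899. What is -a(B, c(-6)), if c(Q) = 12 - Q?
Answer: 291258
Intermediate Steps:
a(d, M) = M + d*M² (a(d, M) = d*M² + M = M + d*M²)
-a(B, c(-6)) = -(12 - 1*(-6))*(1 + (12 - 1*(-6))*(-899)) = -(12 + 6)*(1 + (12 + 6)*(-899)) = -18*(1 + 18*(-899)) = -18*(1 - 16182) = -18*(-16181) = -1*(-291258) = 291258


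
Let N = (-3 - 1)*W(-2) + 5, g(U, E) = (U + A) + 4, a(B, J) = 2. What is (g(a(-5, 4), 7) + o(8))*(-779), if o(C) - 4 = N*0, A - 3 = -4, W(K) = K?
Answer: -7011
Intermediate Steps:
A = -1 (A = 3 - 4 = -1)
g(U, E) = 3 + U (g(U, E) = (U - 1) + 4 = (-1 + U) + 4 = 3 + U)
N = 13 (N = (-3 - 1)*(-2) + 5 = -4*(-2) + 5 = 8 + 5 = 13)
o(C) = 4 (o(C) = 4 + 13*0 = 4 + 0 = 4)
(g(a(-5, 4), 7) + o(8))*(-779) = ((3 + 2) + 4)*(-779) = (5 + 4)*(-779) = 9*(-779) = -7011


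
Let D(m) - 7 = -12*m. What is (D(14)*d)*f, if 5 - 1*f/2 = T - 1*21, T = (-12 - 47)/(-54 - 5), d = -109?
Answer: 877450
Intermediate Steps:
T = 1 (T = -59/(-59) = -59*(-1/59) = 1)
D(m) = 7 - 12*m
f = 50 (f = 10 - 2*(1 - 1*21) = 10 - 2*(1 - 21) = 10 - 2*(-20) = 10 + 40 = 50)
(D(14)*d)*f = ((7 - 12*14)*(-109))*50 = ((7 - 168)*(-109))*50 = -161*(-109)*50 = 17549*50 = 877450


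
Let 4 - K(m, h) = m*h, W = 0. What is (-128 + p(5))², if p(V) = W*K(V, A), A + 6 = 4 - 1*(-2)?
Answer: 16384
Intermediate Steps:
A = 0 (A = -6 + (4 - 1*(-2)) = -6 + (4 + 2) = -6 + 6 = 0)
K(m, h) = 4 - h*m (K(m, h) = 4 - m*h = 4 - h*m)
p(V) = 0 (p(V) = 0*(4 - 1*0*V) = 0*(4 + 0) = 0*4 = 0)
(-128 + p(5))² = (-128 + 0)² = (-128)² = 16384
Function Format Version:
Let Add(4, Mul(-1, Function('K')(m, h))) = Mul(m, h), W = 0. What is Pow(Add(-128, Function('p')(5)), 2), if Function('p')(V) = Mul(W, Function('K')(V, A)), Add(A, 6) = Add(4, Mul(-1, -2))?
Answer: 16384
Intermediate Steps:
A = 0 (A = Add(-6, Add(4, Mul(-1, -2))) = Add(-6, Add(4, 2)) = Add(-6, 6) = 0)
Function('K')(m, h) = Add(4, Mul(-1, h, m)) (Function('K')(m, h) = Add(4, Mul(-1, Mul(m, h))) = Add(4, Mul(-1, Mul(h, m))) = Add(4, Mul(-1, h, m)))
Function('p')(V) = 0 (Function('p')(V) = Mul(0, Add(4, Mul(-1, 0, V))) = Mul(0, Add(4, 0)) = Mul(0, 4) = 0)
Pow(Add(-128, Function('p')(5)), 2) = Pow(Add(-128, 0), 2) = Pow(-128, 2) = 16384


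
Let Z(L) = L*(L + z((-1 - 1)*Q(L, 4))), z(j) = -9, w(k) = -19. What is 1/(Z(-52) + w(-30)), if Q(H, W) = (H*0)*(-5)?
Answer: 1/3153 ≈ 0.00031716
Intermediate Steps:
Q(H, W) = 0 (Q(H, W) = 0*(-5) = 0)
Z(L) = L*(-9 + L) (Z(L) = L*(L - 9) = L*(-9 + L))
1/(Z(-52) + w(-30)) = 1/(-52*(-9 - 52) - 19) = 1/(-52*(-61) - 19) = 1/(3172 - 19) = 1/3153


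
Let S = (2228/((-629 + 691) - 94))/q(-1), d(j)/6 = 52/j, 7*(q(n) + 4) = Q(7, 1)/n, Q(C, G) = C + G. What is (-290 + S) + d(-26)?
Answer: -83077/288 ≈ -288.46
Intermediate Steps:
q(n) = -4 + 8/(7*n) (q(n) = -4 + ((7 + 1)/n)/7 = -4 + (8/n)/7 = -4 + 8/(7*n))
d(j) = 312/j (d(j) = 6*(52/j) = 312/j)
S = 3899/288 (S = (2228/((-629 + 691) - 94))/(-4 + (8/7)/(-1)) = (2228/(62 - 94))/(-4 + (8/7)*(-1)) = (2228/(-32))/(-4 - 8/7) = (2228*(-1/32))/(-36/7) = -557/8*(-7/36) = 3899/288 ≈ 13.538)
(-290 + S) + d(-26) = (-290 + 3899/288) + 312/(-26) = -79621/288 + 312*(-1/26) = -79621/288 - 12 = -83077/288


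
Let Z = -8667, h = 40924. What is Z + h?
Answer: 32257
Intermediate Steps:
Z + h = -8667 + 40924 = 32257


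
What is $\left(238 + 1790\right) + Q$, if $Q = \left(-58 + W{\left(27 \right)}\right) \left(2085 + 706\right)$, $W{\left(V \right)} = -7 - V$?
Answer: $-254744$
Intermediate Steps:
$Q = -256772$ ($Q = \left(-58 - 34\right) \left(2085 + 706\right) = \left(-58 - 34\right) 2791 = \left(-92\right) 2791 = -256772$)
$\left(238 + 1790\right) + Q = \left(238 + 1790\right) - 256772 = 2028 - 256772 = -254744$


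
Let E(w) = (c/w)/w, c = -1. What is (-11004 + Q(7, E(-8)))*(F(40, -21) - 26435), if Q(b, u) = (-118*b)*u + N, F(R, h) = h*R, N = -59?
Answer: 9644521825/32 ≈ 3.0139e+8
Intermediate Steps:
F(R, h) = R*h
E(w) = -1/w² (E(w) = (-1/w)/w = -1/w²)
Q(b, u) = -59 - 118*b*u (Q(b, u) = (-118*b)*u - 59 = -118*b*u - 59 = -59 - 118*b*u)
(-11004 + Q(7, E(-8)))*(F(40, -21) - 26435) = (-11004 + (-59 - 118*7*(-1/(-8)²)))*(40*(-21) - 26435) = (-11004 + (-59 - 118*7*(-1*1/64)))*(-840 - 26435) = (-11004 + (-59 - 118*7*(-1/64)))*(-27275) = (-11004 + (-59 + 413/32))*(-27275) = (-11004 - 1475/32)*(-27275) = -353603/32*(-27275) = 9644521825/32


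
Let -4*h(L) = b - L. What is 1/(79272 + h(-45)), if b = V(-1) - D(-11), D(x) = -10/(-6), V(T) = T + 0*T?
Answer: 12/951137 ≈ 1.2616e-5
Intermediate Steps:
V(T) = T (V(T) = T + 0 = T)
D(x) = 5/3 (D(x) = -10*(-⅙) = 5/3)
b = -8/3 (b = -1 - 1*5/3 = -1 - 5/3 = -8/3 ≈ -2.6667)
h(L) = ⅔ + L/4 (h(L) = -(-8/3 - L)/4 = ⅔ + L/4)
1/(79272 + h(-45)) = 1/(79272 + (⅔ + (¼)*(-45))) = 1/(79272 + (⅔ - 45/4)) = 1/(79272 - 127/12) = 1/(951137/12) = 12/951137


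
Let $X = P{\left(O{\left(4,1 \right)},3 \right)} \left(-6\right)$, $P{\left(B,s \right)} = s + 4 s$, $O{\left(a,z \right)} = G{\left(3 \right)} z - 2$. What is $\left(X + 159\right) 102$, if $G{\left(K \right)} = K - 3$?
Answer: $7038$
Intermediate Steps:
$G{\left(K \right)} = -3 + K$
$O{\left(a,z \right)} = -2$ ($O{\left(a,z \right)} = \left(-3 + 3\right) z - 2 = 0 z - 2 = 0 - 2 = -2$)
$P{\left(B,s \right)} = 5 s$
$X = -90$ ($X = 5 \cdot 3 \left(-6\right) = 15 \left(-6\right) = -90$)
$\left(X + 159\right) 102 = \left(-90 + 159\right) 102 = 69 \cdot 102 = 7038$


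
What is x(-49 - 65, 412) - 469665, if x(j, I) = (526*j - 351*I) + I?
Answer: -673829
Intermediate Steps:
x(j, I) = -350*I + 526*j (x(j, I) = (-351*I + 526*j) + I = -350*I + 526*j)
x(-49 - 65, 412) - 469665 = (-350*412 + 526*(-49 - 65)) - 469665 = (-144200 + 526*(-114)) - 469665 = (-144200 - 59964) - 469665 = -204164 - 469665 = -673829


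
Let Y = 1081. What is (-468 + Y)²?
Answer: 375769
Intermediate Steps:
(-468 + Y)² = (-468 + 1081)² = 613² = 375769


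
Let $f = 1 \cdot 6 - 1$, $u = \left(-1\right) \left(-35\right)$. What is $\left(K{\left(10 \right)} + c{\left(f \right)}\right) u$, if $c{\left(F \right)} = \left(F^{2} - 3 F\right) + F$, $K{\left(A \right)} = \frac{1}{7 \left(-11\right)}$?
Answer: $\frac{5770}{11} \approx 524.54$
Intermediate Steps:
$K{\left(A \right)} = - \frac{1}{77}$ ($K{\left(A \right)} = \frac{1}{7} \left(- \frac{1}{11}\right) = - \frac{1}{77}$)
$u = 35$
$f = 5$ ($f = 6 - 1 = 5$)
$c{\left(F \right)} = F^{2} - 2 F$
$\left(K{\left(10 \right)} + c{\left(f \right)}\right) u = \left(- \frac{1}{77} + 5 \left(-2 + 5\right)\right) 35 = \left(- \frac{1}{77} + 5 \cdot 3\right) 35 = \left(- \frac{1}{77} + 15\right) 35 = \frac{1154}{77} \cdot 35 = \frac{5770}{11}$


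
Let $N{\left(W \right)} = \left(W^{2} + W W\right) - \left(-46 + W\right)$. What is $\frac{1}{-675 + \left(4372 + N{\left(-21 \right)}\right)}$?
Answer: $\frac{1}{4646} \approx 0.00021524$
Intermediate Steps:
$N{\left(W \right)} = 46 - W + 2 W^{2}$ ($N{\left(W \right)} = \left(W^{2} + W^{2}\right) - \left(-46 + W\right) = 2 W^{2} - \left(-46 + W\right) = 46 - W + 2 W^{2}$)
$\frac{1}{-675 + \left(4372 + N{\left(-21 \right)}\right)} = \frac{1}{-675 + \left(4372 + \left(46 - -21 + 2 \left(-21\right)^{2}\right)\right)} = \frac{1}{-675 + \left(4372 + \left(46 + 21 + 2 \cdot 441\right)\right)} = \frac{1}{-675 + \left(4372 + \left(46 + 21 + 882\right)\right)} = \frac{1}{-675 + \left(4372 + 949\right)} = \frac{1}{-675 + 5321} = \frac{1}{4646}$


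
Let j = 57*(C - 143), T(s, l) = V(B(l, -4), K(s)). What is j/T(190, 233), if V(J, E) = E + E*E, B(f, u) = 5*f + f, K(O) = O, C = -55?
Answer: -297/955 ≈ -0.31099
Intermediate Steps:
B(f, u) = 6*f
V(J, E) = E + E²
T(s, l) = s*(1 + s)
j = -11286 (j = 57*(-55 - 143) = 57*(-198) = -11286)
j/T(190, 233) = -11286*1/(190*(1 + 190)) = -11286/(190*191) = -11286/36290 = -11286*1/36290 = -297/955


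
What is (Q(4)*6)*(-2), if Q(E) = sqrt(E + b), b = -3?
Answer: -12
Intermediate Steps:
Q(E) = sqrt(-3 + E) (Q(E) = sqrt(E - 3) = sqrt(-3 + E))
(Q(4)*6)*(-2) = (sqrt(-3 + 4)*6)*(-2) = (sqrt(1)*6)*(-2) = (1*6)*(-2) = 6*(-2) = -12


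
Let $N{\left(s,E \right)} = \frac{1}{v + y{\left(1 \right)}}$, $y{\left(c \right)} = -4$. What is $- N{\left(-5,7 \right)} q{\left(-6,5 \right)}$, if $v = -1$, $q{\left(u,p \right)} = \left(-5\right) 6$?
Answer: $-6$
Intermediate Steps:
$q{\left(u,p \right)} = -30$
$N{\left(s,E \right)} = - \frac{1}{5}$ ($N{\left(s,E \right)} = \frac{1}{-1 - 4} = \frac{1}{-5} = - \frac{1}{5}$)
$- N{\left(-5,7 \right)} q{\left(-6,5 \right)} = \left(-1\right) \left(- \frac{1}{5}\right) \left(-30\right) = \frac{1}{5} \left(-30\right) = -6$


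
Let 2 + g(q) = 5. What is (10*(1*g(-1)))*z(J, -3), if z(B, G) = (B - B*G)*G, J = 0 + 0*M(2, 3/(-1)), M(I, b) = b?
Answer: 0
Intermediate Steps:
g(q) = 3 (g(q) = -2 + 5 = 3)
J = 0 (J = 0 + 0*(3/(-1)) = 0 + 0*(3*(-1)) = 0 + 0*(-3) = 0 + 0 = 0)
z(B, G) = G*(B - B*G) (z(B, G) = (B - B*G)*G = G*(B - B*G))
(10*(1*g(-1)))*z(J, -3) = (10*(1*3))*(0*(-3)*(1 - 1*(-3))) = (10*3)*(0*(-3)*(1 + 3)) = 30*(0*(-3)*4) = 30*0 = 0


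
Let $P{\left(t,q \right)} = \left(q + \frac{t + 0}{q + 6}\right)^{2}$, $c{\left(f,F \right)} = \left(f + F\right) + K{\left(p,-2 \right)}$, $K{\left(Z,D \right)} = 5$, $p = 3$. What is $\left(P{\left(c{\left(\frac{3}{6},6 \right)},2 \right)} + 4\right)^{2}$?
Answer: $\frac{16394401}{65536} \approx 250.16$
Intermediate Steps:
$c{\left(f,F \right)} = 5 + F + f$ ($c{\left(f,F \right)} = \left(f + F\right) + 5 = \left(F + f\right) + 5 = 5 + F + f$)
$P{\left(t,q \right)} = \left(q + \frac{t}{6 + q}\right)^{2}$
$\left(P{\left(c{\left(\frac{3}{6},6 \right)},2 \right)} + 4\right)^{2} = \left(\frac{\left(\left(5 + 6 + \frac{3}{6}\right) + 2^{2} + 6 \cdot 2\right)^{2}}{\left(6 + 2\right)^{2}} + 4\right)^{2} = \left(\frac{\left(\left(5 + 6 + 3 \cdot \frac{1}{6}\right) + 4 + 12\right)^{2}}{64} + 4\right)^{2} = \left(\frac{\left(\left(5 + 6 + \frac{1}{2}\right) + 4 + 12\right)^{2}}{64} + 4\right)^{2} = \left(\frac{\left(\frac{23}{2} + 4 + 12\right)^{2}}{64} + 4\right)^{2} = \left(\frac{\left(\frac{55}{2}\right)^{2}}{64} + 4\right)^{2} = \left(\frac{1}{64} \cdot \frac{3025}{4} + 4\right)^{2} = \left(\frac{3025}{256} + 4\right)^{2} = \left(\frac{4049}{256}\right)^{2} = \frac{16394401}{65536}$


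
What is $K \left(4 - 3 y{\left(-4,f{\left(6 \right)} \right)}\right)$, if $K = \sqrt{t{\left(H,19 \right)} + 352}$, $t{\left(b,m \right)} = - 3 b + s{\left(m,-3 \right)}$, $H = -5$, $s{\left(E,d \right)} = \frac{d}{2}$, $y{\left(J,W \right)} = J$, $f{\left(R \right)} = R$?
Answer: $8 \sqrt{1462} \approx 305.89$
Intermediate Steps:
$s{\left(E,d \right)} = \frac{d}{2}$ ($s{\left(E,d \right)} = d \frac{1}{2} = \frac{d}{2}$)
$t{\left(b,m \right)} = - \frac{3}{2} - 3 b$ ($t{\left(b,m \right)} = - 3 b + \frac{1}{2} \left(-3\right) = - 3 b - \frac{3}{2} = - \frac{3}{2} - 3 b$)
$K = \frac{\sqrt{1462}}{2}$ ($K = \sqrt{\left(- \frac{3}{2} - -15\right) + 352} = \sqrt{\left(- \frac{3}{2} + 15\right) + 352} = \sqrt{\frac{27}{2} + 352} = \sqrt{\frac{731}{2}} = \frac{\sqrt{1462}}{2} \approx 19.118$)
$K \left(4 - 3 y{\left(-4,f{\left(6 \right)} \right)}\right) = \frac{\sqrt{1462}}{2} \left(4 - -12\right) = \frac{\sqrt{1462}}{2} \left(4 + 12\right) = \frac{\sqrt{1462}}{2} \cdot 16 = 8 \sqrt{1462}$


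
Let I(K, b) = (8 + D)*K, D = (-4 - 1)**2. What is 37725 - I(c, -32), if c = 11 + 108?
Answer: 33798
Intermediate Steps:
c = 119
D = 25 (D = (-5)**2 = 25)
I(K, b) = 33*K (I(K, b) = (8 + 25)*K = 33*K)
37725 - I(c, -32) = 37725 - 33*119 = 37725 - 1*3927 = 37725 - 3927 = 33798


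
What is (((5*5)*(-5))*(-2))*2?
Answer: 500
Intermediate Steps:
(((5*5)*(-5))*(-2))*2 = ((25*(-5))*(-2))*2 = -125*(-2)*2 = 250*2 = 500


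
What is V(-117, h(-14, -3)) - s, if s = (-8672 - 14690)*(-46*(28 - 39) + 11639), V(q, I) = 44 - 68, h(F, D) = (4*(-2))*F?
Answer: 283731466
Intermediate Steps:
h(F, D) = -8*F
V(q, I) = -24
s = -283731490 (s = -23362*(-46*(-11) + 11639) = -23362*(506 + 11639) = -23362*12145 = -283731490)
V(-117, h(-14, -3)) - s = -24 - 1*(-283731490) = -24 + 283731490 = 283731466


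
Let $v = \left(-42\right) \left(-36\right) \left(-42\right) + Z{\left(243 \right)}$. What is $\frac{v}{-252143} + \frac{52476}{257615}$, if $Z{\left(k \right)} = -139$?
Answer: $\frac{29626847513}{64955818945} \approx 0.45611$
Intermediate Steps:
$v = -63643$ ($v = \left(-42\right) \left(-36\right) \left(-42\right) - 139 = 1512 \left(-42\right) - 139 = -63504 - 139 = -63643$)
$\frac{v}{-252143} + \frac{52476}{257615} = - \frac{63643}{-252143} + \frac{52476}{257615} = \left(-63643\right) \left(- \frac{1}{252143}\right) + 52476 \cdot \frac{1}{257615} = \frac{63643}{252143} + \frac{52476}{257615} = \frac{29626847513}{64955818945}$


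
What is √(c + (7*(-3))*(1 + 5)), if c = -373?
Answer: I*√499 ≈ 22.338*I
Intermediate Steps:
√(c + (7*(-3))*(1 + 5)) = √(-373 + (7*(-3))*(1 + 5)) = √(-373 - 21*6) = √(-373 - 126) = √(-499) = I*√499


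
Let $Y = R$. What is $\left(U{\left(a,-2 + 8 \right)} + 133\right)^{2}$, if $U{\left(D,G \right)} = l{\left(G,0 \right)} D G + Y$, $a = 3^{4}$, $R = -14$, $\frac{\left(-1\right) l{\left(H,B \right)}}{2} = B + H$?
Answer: $32638369$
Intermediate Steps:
$l{\left(H,B \right)} = - 2 B - 2 H$ ($l{\left(H,B \right)} = - 2 \left(B + H\right) = - 2 B - 2 H$)
$Y = -14$
$a = 81$
$U{\left(D,G \right)} = -14 - 2 D G^{2}$ ($U{\left(D,G \right)} = \left(\left(-2\right) 0 - 2 G\right) D G - 14 = \left(0 - 2 G\right) D G - 14 = - 2 G D G - 14 = - 2 D G G - 14 = - 2 D G^{2} - 14 = -14 - 2 D G^{2}$)
$\left(U{\left(a,-2 + 8 \right)} + 133\right)^{2} = \left(\left(-14 - 162 \left(-2 + 8\right)^{2}\right) + 133\right)^{2} = \left(\left(-14 - 162 \cdot 6^{2}\right) + 133\right)^{2} = \left(\left(-14 - 162 \cdot 36\right) + 133\right)^{2} = \left(\left(-14 - 5832\right) + 133\right)^{2} = \left(-5846 + 133\right)^{2} = \left(-5713\right)^{2} = 32638369$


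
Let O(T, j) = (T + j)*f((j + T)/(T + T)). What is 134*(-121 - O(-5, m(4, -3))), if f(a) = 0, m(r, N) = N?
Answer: -16214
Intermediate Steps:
O(T, j) = 0 (O(T, j) = (T + j)*0 = 0)
134*(-121 - O(-5, m(4, -3))) = 134*(-121 - 1*0) = 134*(-121 + 0) = 134*(-121) = -16214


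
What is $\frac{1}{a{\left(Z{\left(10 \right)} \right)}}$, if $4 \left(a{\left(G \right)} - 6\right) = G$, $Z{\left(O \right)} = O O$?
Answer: $\frac{1}{31} \approx 0.032258$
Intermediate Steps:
$Z{\left(O \right)} = O^{2}$
$a{\left(G \right)} = 6 + \frac{G}{4}$
$\frac{1}{a{\left(Z{\left(10 \right)} \right)}} = \frac{1}{6 + \frac{10^{2}}{4}} = \frac{1}{6 + \frac{1}{4} \cdot 100} = \frac{1}{6 + 25} = \frac{1}{31}$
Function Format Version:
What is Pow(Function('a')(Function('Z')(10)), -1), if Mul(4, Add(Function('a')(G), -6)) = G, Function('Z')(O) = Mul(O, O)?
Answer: Rational(1, 31) ≈ 0.032258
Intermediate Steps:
Function('Z')(O) = Pow(O, 2)
Function('a')(G) = Add(6, Mul(Rational(1, 4), G))
Pow(Function('a')(Function('Z')(10)), -1) = Pow(Add(6, Mul(Rational(1, 4), Pow(10, 2))), -1) = Pow(Add(6, Mul(Rational(1, 4), 100)), -1) = Pow(Add(6, 25), -1) = Pow(31, -1) = Rational(1, 31)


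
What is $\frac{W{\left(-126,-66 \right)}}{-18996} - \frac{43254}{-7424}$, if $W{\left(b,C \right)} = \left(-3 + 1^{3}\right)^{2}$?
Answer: $\frac{102702911}{17628288} \approx 5.826$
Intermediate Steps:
$W{\left(b,C \right)} = 4$ ($W{\left(b,C \right)} = \left(-3 + 1\right)^{2} = \left(-2\right)^{2} = 4$)
$\frac{W{\left(-126,-66 \right)}}{-18996} - \frac{43254}{-7424} = \frac{4}{-18996} - \frac{43254}{-7424} = 4 \left(- \frac{1}{18996}\right) - - \frac{21627}{3712} = - \frac{1}{4749} + \frac{21627}{3712} = \frac{102702911}{17628288}$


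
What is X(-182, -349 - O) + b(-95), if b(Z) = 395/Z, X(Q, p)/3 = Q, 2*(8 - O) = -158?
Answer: -10453/19 ≈ -550.16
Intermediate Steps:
O = 87 (O = 8 - 1/2*(-158) = 8 + 79 = 87)
X(Q, p) = 3*Q
X(-182, -349 - O) + b(-95) = 3*(-182) + 395/(-95) = -546 + 395*(-1/95) = -546 - 79/19 = -10453/19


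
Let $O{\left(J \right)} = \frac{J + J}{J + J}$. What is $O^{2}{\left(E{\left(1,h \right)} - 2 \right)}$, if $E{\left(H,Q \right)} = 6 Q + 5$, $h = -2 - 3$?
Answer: $1$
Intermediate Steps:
$h = -5$
$E{\left(H,Q \right)} = 5 + 6 Q$
$O{\left(J \right)} = 1$ ($O{\left(J \right)} = \frac{2 J}{2 J} = 2 J \frac{1}{2 J} = 1$)
$O^{2}{\left(E{\left(1,h \right)} - 2 \right)} = 1^{2} = 1$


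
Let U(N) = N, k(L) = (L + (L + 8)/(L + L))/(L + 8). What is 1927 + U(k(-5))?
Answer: 57757/30 ≈ 1925.2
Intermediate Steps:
k(L) = (L + (8 + L)/(2*L))/(8 + L) (k(L) = (L + (8 + L)/((2*L)))/(8 + L) = (L + (8 + L)*(1/(2*L)))/(8 + L) = (L + (8 + L)/(2*L))/(8 + L))
1927 + U(k(-5)) = 1927 + (4 + (-5)**2 + (1/2)*(-5))/((-5)*(8 - 5)) = 1927 - 1/5*(4 + 25 - 5/2)/3 = 1927 - 1/5*1/3*53/2 = 1927 - 53/30 = 57757/30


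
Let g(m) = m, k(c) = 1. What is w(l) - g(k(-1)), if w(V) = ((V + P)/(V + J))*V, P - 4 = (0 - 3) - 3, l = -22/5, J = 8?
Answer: 307/45 ≈ 6.8222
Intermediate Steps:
l = -22/5 (l = -22*⅕ = -22/5 ≈ -4.4000)
P = -2 (P = 4 + ((0 - 3) - 3) = 4 + (-3 - 3) = 4 - 6 = -2)
w(V) = V*(-2 + V)/(8 + V) (w(V) = ((V - 2)/(V + 8))*V = ((-2 + V)/(8 + V))*V = V*(-2 + V)/(8 + V))
w(l) - g(k(-1)) = -22*(-2 - 22/5)/(5*(8 - 22/5)) - 1*1 = -22/5*(-32/5)/18/5 - 1 = -22/5*5/18*(-32/5) - 1 = 352/45 - 1 = 307/45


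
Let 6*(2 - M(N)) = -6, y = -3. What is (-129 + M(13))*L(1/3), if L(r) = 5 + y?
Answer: -252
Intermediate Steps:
M(N) = 3 (M(N) = 2 - ⅙*(-6) = 2 + 1 = 3)
L(r) = 2 (L(r) = 5 - 3 = 2)
(-129 + M(13))*L(1/3) = (-129 + 3)*2 = -126*2 = -252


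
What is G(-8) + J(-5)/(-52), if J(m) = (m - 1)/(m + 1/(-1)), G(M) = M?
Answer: -417/52 ≈ -8.0192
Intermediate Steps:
J(m) = 1 (J(m) = (-1 + m)/(m - 1) = (-1 + m)/(-1 + m) = 1)
G(-8) + J(-5)/(-52) = -8 + 1/(-52) = -8 - 1/52*1 = -8 - 1/52 = -417/52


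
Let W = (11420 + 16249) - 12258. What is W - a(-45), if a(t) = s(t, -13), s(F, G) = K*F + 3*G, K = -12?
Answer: 14910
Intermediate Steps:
s(F, G) = -12*F + 3*G
a(t) = -39 - 12*t (a(t) = -12*t + 3*(-13) = -12*t - 39 = -39 - 12*t)
W = 15411 (W = 27669 - 12258 = 15411)
W - a(-45) = 15411 - (-39 - 12*(-45)) = 15411 - (-39 + 540) = 15411 - 1*501 = 15411 - 501 = 14910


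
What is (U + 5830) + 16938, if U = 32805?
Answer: 55573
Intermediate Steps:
(U + 5830) + 16938 = (32805 + 5830) + 16938 = 38635 + 16938 = 55573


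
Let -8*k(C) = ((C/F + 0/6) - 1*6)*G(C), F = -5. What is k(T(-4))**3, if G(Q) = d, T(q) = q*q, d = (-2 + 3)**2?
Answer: 12167/8000 ≈ 1.5209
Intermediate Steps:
d = 1 (d = 1**2 = 1)
T(q) = q**2
G(Q) = 1
k(C) = 3/4 + C/40 (k(C) = -((C/(-5) + 0/6) - 1*6)/8 = -((C*(-1/5) + 0*(1/6)) - 6)/8 = -((-C/5 + 0) - 6)/8 = -(-C/5 - 6)/8 = -(-6 - C/5)/8 = 3/4 + C/40)
k(T(-4))**3 = (3/4 + (1/40)*(-4)**2)**3 = (3/4 + (1/40)*16)**3 = (3/4 + 2/5)**3 = (23/20)**3 = 12167/8000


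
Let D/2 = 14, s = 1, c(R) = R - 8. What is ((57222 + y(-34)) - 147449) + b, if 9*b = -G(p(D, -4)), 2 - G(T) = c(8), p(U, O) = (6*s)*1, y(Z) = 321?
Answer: -809156/9 ≈ -89906.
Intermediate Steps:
c(R) = -8 + R
D = 28 (D = 2*14 = 28)
p(U, O) = 6 (p(U, O) = (6*1)*1 = 6*1 = 6)
G(T) = 2 (G(T) = 2 - (-8 + 8) = 2 - 1*0 = 2 + 0 = 2)
b = -2/9 (b = (-1*2)/9 = (⅑)*(-2) = -2/9 ≈ -0.22222)
((57222 + y(-34)) - 147449) + b = ((57222 + 321) - 147449) - 2/9 = (57543 - 147449) - 2/9 = -89906 - 2/9 = -809156/9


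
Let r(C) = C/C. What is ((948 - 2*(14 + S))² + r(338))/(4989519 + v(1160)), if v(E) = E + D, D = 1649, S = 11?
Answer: 806405/4992328 ≈ 0.16153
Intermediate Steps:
r(C) = 1
v(E) = 1649 + E (v(E) = E + 1649 = 1649 + E)
((948 - 2*(14 + S))² + r(338))/(4989519 + v(1160)) = ((948 - 2*(14 + 11))² + 1)/(4989519 + (1649 + 1160)) = ((948 - 2*25)² + 1)/(4989519 + 2809) = ((948 - 50)² + 1)/4992328 = (898² + 1)*(1/4992328) = (806404 + 1)*(1/4992328) = 806405*(1/4992328) = 806405/4992328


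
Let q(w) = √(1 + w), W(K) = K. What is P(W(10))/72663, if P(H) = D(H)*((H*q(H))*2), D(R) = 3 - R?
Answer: -140*√11/72663 ≈ -0.0063901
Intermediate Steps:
P(H) = 2*H*√(1 + H)*(3 - H) (P(H) = (3 - H)*((H*√(1 + H))*2) = (3 - H)*(2*H*√(1 + H)) = 2*H*√(1 + H)*(3 - H))
P(W(10))/72663 = (2*10*√(1 + 10)*(3 - 1*10))/72663 = (2*10*√11*(3 - 10))*(1/72663) = (2*10*√11*(-7))*(1/72663) = -140*√11*(1/72663) = -140*√11/72663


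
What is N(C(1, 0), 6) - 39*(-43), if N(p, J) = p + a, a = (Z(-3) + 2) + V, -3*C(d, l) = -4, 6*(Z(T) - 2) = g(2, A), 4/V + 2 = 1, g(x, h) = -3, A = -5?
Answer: 10067/6 ≈ 1677.8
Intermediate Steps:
V = -4 (V = 4/(-2 + 1) = 4/(-1) = 4*(-1) = -4)
Z(T) = 3/2 (Z(T) = 2 + (⅙)*(-3) = 2 - ½ = 3/2)
C(d, l) = 4/3 (C(d, l) = -⅓*(-4) = 4/3)
a = -½ (a = (3/2 + 2) - 4 = 7/2 - 4 = -½ ≈ -0.50000)
N(p, J) = -½ + p (N(p, J) = p - ½ = -½ + p)
N(C(1, 0), 6) - 39*(-43) = (-½ + 4/3) - 39*(-43) = ⅚ + 1677 = 10067/6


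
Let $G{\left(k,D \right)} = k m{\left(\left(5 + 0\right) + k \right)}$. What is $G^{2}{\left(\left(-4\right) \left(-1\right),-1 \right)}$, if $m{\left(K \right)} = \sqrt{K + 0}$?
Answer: $144$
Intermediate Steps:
$m{\left(K \right)} = \sqrt{K}$
$G{\left(k,D \right)} = k \sqrt{5 + k}$ ($G{\left(k,D \right)} = k \sqrt{\left(5 + 0\right) + k} = k \sqrt{5 + k}$)
$G^{2}{\left(\left(-4\right) \left(-1\right),-1 \right)} = \left(\left(-4\right) \left(-1\right) \sqrt{5 - -4}\right)^{2} = \left(4 \sqrt{5 + 4}\right)^{2} = \left(4 \sqrt{9}\right)^{2} = \left(4 \cdot 3\right)^{2} = 12^{2} = 144$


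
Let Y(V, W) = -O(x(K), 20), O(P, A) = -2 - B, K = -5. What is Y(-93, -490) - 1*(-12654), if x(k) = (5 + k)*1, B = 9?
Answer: 12665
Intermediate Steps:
x(k) = 5 + k
O(P, A) = -11 (O(P, A) = -2 - 1*9 = -2 - 9 = -11)
Y(V, W) = 11 (Y(V, W) = -1*(-11) = 11)
Y(-93, -490) - 1*(-12654) = 11 - 1*(-12654) = 11 + 12654 = 12665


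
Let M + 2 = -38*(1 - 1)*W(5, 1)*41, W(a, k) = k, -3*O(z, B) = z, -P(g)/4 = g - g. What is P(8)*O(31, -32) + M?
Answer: -2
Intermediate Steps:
P(g) = 0 (P(g) = -4*(g - g) = -4*0 = 0)
O(z, B) = -z/3
M = -2 (M = -2 - 38*(1 - 1)*41 = -2 - 0*41 = -2 - 38*0*41 = -2 + 0*41 = -2 + 0 = -2)
P(8)*O(31, -32) + M = 0*(-⅓*31) - 2 = 0*(-31/3) - 2 = 0 - 2 = -2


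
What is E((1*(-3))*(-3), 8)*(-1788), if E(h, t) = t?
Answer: -14304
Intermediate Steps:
E((1*(-3))*(-3), 8)*(-1788) = 8*(-1788) = -14304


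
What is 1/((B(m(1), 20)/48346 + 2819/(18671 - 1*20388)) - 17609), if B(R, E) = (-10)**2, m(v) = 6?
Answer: -41505041/730930324806 ≈ -5.6784e-5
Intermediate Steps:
B(R, E) = 100
1/((B(m(1), 20)/48346 + 2819/(18671 - 1*20388)) - 17609) = 1/((100/48346 + 2819/(18671 - 1*20388)) - 17609) = 1/((100*(1/48346) + 2819/(18671 - 20388)) - 17609) = 1/((50/24173 + 2819/(-1717)) - 17609) = 1/((50/24173 + 2819*(-1/1717)) - 17609) = 1/((50/24173 - 2819/1717) - 17609) = 1/(-68057837/41505041 - 17609) = 1/(-730930324806/41505041) = -41505041/730930324806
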